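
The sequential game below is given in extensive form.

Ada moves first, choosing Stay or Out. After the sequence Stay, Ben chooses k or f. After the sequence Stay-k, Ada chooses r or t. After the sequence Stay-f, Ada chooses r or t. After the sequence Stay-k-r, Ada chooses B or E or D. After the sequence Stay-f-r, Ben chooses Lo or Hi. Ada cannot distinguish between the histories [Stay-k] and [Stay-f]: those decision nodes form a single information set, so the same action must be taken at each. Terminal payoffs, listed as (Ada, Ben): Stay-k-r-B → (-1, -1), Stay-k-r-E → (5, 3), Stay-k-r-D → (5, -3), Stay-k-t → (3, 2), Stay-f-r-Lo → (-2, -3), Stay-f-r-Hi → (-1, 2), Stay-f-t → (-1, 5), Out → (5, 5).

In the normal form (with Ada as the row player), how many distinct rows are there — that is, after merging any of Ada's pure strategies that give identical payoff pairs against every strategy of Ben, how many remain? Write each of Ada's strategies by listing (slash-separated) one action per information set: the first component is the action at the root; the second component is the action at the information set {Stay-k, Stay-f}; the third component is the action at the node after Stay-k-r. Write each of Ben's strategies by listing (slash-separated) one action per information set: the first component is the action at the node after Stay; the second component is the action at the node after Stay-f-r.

Ada has 12 pure strategies: Stay/r/B, Stay/r/E, Stay/r/D, Stay/t/B, Stay/t/E, Stay/t/D, Out/r/B, Out/r/E, Out/r/D, Out/t/B, Out/t/E, Out/t/D. Columns: k/Lo, k/Hi, f/Lo, f/Hi.
{Stay/r/B} → row (-1,-1) (-1,-1) (-2,-3) (-1,2)
{Stay/r/E} → row (5,3) (5,3) (-2,-3) (-1,2)
{Stay/r/D} → row (5,-3) (5,-3) (-2,-3) (-1,2)
{Stay/t/B, Stay/t/E, Stay/t/D} → row (3,2) (3,2) (-1,5) (-1,5)
{Out/r/B, Out/r/E, Out/r/D, Out/t/B, Out/t/E, Out/t/D} → row (5,5) (5,5) (5,5) (5,5)
That's 5 distinct rows out of 12 strategies.

5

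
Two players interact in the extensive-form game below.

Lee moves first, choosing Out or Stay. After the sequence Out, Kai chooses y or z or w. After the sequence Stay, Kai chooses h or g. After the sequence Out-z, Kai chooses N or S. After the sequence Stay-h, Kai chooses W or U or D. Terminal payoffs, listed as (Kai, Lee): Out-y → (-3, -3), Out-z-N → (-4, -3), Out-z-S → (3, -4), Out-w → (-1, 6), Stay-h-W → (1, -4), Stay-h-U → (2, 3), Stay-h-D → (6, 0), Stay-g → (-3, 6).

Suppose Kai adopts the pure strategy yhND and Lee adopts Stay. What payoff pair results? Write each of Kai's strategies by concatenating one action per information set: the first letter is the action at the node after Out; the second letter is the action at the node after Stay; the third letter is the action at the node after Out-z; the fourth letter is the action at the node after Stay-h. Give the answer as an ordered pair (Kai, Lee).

(6, 0)

Trace the play path from the root:
  Lee plays Stay
  Kai plays h at [Stay]
  Kai plays D at [Stay-h]
→ terminal payoff (6, 0).
(Kai's choice at the node after Out is never reached on this path, so it doesn't affect the outcome.)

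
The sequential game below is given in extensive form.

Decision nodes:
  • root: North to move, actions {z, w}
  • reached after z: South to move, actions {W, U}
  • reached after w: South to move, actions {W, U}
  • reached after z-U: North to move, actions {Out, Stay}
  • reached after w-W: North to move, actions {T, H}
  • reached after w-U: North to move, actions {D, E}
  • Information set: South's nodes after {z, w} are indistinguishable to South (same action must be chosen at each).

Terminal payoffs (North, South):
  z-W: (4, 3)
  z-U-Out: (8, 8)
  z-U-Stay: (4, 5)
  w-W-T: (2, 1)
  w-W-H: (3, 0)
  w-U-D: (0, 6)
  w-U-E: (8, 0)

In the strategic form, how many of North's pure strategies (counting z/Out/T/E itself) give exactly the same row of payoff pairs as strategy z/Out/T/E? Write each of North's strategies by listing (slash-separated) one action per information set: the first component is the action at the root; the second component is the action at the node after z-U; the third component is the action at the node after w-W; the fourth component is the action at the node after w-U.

4

Row for z/Out/T/E (columns W, U): (4,3) (8,8).
Under z/Out/T/E, North's choice at the node after w-W and at the node after w-U can never be reached regardless of what South does, so varying those choices leaves every outcome unchanged.
Holding the reachable choices fixed and varying the unreachable ones freely already gives 2 × 2 = 4 equivalent strategies.
No other strategy reproduces this row, so those 4 are the full class: z/Out/T/D, z/Out/T/E, z/Out/H/D, z/Out/H/E.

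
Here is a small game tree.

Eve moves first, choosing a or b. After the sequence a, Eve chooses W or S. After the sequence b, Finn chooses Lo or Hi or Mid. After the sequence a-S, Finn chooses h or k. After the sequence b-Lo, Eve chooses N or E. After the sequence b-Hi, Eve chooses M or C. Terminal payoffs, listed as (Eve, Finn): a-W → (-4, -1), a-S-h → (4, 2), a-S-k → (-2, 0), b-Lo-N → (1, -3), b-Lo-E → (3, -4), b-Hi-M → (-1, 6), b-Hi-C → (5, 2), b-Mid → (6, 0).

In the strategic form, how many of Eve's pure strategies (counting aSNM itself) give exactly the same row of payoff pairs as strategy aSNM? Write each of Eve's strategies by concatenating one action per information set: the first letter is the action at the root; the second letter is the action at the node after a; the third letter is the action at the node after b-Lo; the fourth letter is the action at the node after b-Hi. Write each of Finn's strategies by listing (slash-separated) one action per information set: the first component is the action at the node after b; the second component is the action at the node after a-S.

Row for aSNM (columns Lo/h, Lo/k, Hi/h, Hi/k, Mid/h, Mid/k): (4,2) (-2,0) (4,2) (-2,0) (4,2) (-2,0).
Under aSNM, Eve's choice at the node after b-Lo and at the node after b-Hi can never be reached regardless of what Finn does, so varying those choices leaves every outcome unchanged.
Holding the reachable choices fixed and varying the unreachable ones freely already gives 2 × 2 = 4 equivalent strategies.
No other strategy reproduces this row, so those 4 are the full class: aSNM, aSNC, aSEM, aSEC.

4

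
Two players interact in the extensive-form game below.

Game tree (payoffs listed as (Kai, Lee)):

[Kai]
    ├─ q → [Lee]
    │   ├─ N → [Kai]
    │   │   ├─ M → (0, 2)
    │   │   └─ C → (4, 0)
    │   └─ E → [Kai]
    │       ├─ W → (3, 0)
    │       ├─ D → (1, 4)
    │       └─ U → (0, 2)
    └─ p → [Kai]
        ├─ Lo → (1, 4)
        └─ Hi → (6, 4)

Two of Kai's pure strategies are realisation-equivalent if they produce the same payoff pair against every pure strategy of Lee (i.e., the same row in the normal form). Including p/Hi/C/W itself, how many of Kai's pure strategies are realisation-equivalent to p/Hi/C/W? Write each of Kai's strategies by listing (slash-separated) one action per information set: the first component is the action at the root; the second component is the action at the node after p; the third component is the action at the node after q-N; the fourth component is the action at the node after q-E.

6

Row for p/Hi/C/W (columns N, E): (6,4) (6,4).
Under p/Hi/C/W, Kai's choice at the node after q-N and at the node after q-E can never be reached regardless of what Lee does, so varying those choices leaves every outcome unchanged.
Holding the reachable choices fixed and varying the unreachable ones freely already gives 2 × 3 = 6 equivalent strategies.
No other strategy reproduces this row, so those 6 are the full class: p/Hi/M/W, p/Hi/M/D, p/Hi/M/U, p/Hi/C/W, p/Hi/C/D, p/Hi/C/U.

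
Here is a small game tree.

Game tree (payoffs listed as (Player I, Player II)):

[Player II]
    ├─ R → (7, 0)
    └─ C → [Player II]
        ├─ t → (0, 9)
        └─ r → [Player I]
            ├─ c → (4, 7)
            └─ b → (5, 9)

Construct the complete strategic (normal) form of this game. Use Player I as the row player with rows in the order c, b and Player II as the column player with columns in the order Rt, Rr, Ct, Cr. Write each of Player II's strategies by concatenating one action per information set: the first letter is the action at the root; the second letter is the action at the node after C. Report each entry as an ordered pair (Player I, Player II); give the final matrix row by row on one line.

           Rt       Rr       Ct       Cr
   c    (7,0)    (7,0)    (0,9)    (4,7)
   b    (7,0)    (7,0)    (0,9)    (5,9)

c: (7,0) (7,0) (0,9) (4,7) | b: (7,0) (7,0) (0,9) (5,9)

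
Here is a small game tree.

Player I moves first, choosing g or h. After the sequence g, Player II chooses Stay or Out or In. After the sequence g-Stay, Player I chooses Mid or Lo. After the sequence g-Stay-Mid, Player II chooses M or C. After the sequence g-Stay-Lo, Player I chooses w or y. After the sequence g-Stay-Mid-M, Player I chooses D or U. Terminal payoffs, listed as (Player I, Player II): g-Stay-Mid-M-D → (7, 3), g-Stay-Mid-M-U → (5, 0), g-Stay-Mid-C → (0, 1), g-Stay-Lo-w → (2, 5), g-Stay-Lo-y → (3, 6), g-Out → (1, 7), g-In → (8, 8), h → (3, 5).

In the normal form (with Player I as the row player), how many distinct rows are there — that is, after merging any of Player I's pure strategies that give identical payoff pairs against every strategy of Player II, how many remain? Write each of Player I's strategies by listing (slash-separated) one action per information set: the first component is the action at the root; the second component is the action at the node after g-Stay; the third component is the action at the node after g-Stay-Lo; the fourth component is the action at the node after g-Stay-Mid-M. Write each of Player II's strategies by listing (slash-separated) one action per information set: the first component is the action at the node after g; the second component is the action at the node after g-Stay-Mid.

5

Player I has 16 pure strategies: g/Mid/w/D, g/Mid/w/U, g/Mid/y/D, g/Mid/y/U, g/Lo/w/D, g/Lo/w/U, g/Lo/y/D, g/Lo/y/U, h/Mid/w/D, h/Mid/w/U, h/Mid/y/D, h/Mid/y/U, h/Lo/w/D, h/Lo/w/U, h/Lo/y/D, h/Lo/y/U. Columns: Stay/M, Stay/C, Out/M, Out/C, In/M, In/C.
{g/Mid/w/D, g/Mid/y/D} → row (7,3) (0,1) (1,7) (1,7) (8,8) (8,8)
{g/Mid/w/U, g/Mid/y/U} → row (5,0) (0,1) (1,7) (1,7) (8,8) (8,8)
{g/Lo/w/D, g/Lo/w/U} → row (2,5) (2,5) (1,7) (1,7) (8,8) (8,8)
{g/Lo/y/D, g/Lo/y/U} → row (3,6) (3,6) (1,7) (1,7) (8,8) (8,8)
{h/Mid/w/D, h/Mid/w/U, h/Mid/y/D, h/Mid/y/U, h/Lo/w/D, h/Lo/w/U, h/Lo/y/D, h/Lo/y/U} → row (3,5) (3,5) (3,5) (3,5) (3,5) (3,5)
That's 5 distinct rows out of 16 strategies.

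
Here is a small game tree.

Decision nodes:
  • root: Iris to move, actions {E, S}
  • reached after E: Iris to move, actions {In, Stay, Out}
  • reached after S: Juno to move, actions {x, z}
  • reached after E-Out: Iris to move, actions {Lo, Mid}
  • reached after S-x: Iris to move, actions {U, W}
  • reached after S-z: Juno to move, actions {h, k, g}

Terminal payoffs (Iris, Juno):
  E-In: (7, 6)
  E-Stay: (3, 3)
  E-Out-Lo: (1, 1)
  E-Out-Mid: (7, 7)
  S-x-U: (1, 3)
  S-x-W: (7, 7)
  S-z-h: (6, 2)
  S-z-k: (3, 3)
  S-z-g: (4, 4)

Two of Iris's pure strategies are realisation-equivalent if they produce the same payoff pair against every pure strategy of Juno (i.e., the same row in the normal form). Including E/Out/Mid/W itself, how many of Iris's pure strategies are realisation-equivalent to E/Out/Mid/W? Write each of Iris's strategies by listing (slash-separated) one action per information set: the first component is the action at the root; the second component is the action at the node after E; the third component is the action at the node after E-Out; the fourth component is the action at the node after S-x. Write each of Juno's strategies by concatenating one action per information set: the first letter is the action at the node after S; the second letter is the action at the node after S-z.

Row for E/Out/Mid/W (columns xh, xk, xg, zh, zk, zg): (7,7) (7,7) (7,7) (7,7) (7,7) (7,7).
Under E/Out/Mid/W, Iris's choice at the node after S-x can never be reached regardless of what Juno does, so varying those choices leaves every outcome unchanged.
Holding the reachable choices fixed and varying the unreachable one freely already gives 2 equivalent strategies.
No other strategy reproduces this row, so those 2 are the full class: E/Out/Mid/U, E/Out/Mid/W.

2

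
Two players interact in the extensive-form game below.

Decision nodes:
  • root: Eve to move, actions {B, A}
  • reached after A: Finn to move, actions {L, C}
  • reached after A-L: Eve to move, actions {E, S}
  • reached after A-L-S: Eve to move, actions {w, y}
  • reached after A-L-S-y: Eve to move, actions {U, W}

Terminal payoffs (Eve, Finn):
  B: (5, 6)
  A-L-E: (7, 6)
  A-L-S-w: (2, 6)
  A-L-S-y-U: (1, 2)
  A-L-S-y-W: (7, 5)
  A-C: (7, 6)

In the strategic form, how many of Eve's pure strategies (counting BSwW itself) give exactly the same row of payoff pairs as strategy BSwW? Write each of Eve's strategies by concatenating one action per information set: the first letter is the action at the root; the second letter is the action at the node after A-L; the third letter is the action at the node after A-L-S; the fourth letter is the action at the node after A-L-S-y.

Row for BSwW (columns L, C): (5,6) (5,6).
Under BSwW, Eve's choice at the node after A-L and at the node after A-L-S and at the node after A-L-S-y can never be reached regardless of what Finn does, so varying those choices leaves every outcome unchanged.
Holding the reachable choices fixed and varying the unreachable ones freely already gives 2 × 2 × 2 = 8 equivalent strategies.
No other strategy reproduces this row, so those 8 are the full class: BEwU, BEwW, BEyU, BEyW, BSwU, BSwW, BSyU, BSyW.

8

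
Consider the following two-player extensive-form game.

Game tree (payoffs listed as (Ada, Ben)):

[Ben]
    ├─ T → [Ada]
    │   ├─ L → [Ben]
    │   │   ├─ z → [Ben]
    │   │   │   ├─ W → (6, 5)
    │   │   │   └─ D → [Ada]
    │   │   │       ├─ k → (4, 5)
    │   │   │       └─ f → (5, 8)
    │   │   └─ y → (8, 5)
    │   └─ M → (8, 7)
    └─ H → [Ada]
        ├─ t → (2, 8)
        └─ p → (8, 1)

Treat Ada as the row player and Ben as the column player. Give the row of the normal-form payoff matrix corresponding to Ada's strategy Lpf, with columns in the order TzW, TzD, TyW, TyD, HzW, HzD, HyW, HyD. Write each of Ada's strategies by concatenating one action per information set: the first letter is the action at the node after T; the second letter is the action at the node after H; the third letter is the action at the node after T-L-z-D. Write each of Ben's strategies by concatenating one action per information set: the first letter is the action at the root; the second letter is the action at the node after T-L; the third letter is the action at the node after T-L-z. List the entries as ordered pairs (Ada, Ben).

(6,5) (5,8) (8,5) (8,5) (8,1) (8,1) (8,1) (8,1)

vs TzW: Ben plays T → Ada plays L at [T] → Ben plays z at [T-L] → Ben plays W at [T-L-z] → (6, 5)
vs TzD: Ben plays T → Ada plays L at [T] → Ben plays z at [T-L] → Ben plays D at [T-L-z] → Ada plays f at [T-L-z-D] → (5, 8)
vs TyW: Ben plays T → Ada plays L at [T] → Ben plays y at [T-L] → (8, 5)
vs TyD: Ben plays T → Ada plays L at [T] → Ben plays y at [T-L] → (8, 5)
vs HzW: Ben plays H → Ada plays p at [H] → (8, 1)
vs HzD: Ben plays H → Ada plays p at [H] → (8, 1)
vs HyW: Ben plays H → Ada plays p at [H] → (8, 1)
vs HyD: Ben plays H → Ada plays p at [H] → (8, 1)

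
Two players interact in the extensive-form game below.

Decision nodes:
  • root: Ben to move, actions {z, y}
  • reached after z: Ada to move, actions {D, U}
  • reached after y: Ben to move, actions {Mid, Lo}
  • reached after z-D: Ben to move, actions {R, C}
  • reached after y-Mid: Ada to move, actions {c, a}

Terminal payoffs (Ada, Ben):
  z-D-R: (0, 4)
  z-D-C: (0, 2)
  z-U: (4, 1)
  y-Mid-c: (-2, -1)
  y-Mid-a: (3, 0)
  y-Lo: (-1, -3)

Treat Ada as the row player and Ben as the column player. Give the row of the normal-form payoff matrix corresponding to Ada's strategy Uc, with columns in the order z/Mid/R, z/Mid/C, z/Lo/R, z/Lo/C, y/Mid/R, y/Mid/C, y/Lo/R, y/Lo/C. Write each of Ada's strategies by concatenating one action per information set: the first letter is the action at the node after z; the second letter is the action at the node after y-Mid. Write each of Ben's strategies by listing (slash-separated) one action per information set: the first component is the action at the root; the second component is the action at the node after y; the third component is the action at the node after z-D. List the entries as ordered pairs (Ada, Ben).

vs z/Mid/R: Ben plays z → Ada plays U at [z] → (4, 1)
vs z/Mid/C: Ben plays z → Ada plays U at [z] → (4, 1)
vs z/Lo/R: Ben plays z → Ada plays U at [z] → (4, 1)
vs z/Lo/C: Ben plays z → Ada plays U at [z] → (4, 1)
vs y/Mid/R: Ben plays y → Ben plays Mid at [y] → Ada plays c at [y-Mid] → (-2, -1)
vs y/Mid/C: Ben plays y → Ben plays Mid at [y] → Ada plays c at [y-Mid] → (-2, -1)
vs y/Lo/R: Ben plays y → Ben plays Lo at [y] → (-1, -3)
vs y/Lo/C: Ben plays y → Ben plays Lo at [y] → (-1, -3)

(4,1) (4,1) (4,1) (4,1) (-2,-1) (-2,-1) (-1,-3) (-1,-3)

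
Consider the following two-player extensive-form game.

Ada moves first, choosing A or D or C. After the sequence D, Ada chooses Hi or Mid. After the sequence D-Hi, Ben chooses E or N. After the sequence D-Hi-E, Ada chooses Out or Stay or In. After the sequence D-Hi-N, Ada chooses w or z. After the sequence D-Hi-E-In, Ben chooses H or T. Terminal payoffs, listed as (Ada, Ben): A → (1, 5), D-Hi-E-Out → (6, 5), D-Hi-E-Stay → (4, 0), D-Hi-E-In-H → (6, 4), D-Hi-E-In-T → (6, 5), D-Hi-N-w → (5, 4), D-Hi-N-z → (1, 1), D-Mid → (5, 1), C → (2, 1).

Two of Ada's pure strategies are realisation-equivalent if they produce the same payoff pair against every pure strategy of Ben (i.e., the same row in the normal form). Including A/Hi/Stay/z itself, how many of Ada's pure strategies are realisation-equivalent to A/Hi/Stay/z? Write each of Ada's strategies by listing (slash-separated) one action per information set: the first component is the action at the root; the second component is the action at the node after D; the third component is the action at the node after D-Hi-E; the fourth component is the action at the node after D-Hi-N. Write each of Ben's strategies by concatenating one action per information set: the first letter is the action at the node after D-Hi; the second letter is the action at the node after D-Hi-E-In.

12

Row for A/Hi/Stay/z (columns EH, ET, NH, NT): (1,5) (1,5) (1,5) (1,5).
Under A/Hi/Stay/z, Ada's choice at the node after D and at the node after D-Hi-E and at the node after D-Hi-N can never be reached regardless of what Ben does, so varying those choices leaves every outcome unchanged.
Holding the reachable choices fixed and varying the unreachable ones freely already gives 2 × 3 × 2 = 12 equivalent strategies.
No other strategy reproduces this row, so those 12 are the full class: A/Hi/Out/w, A/Hi/Out/z, A/Hi/Stay/w, A/Hi/Stay/z, A/Hi/In/w, A/Hi/In/z, A/Mid/Out/w, A/Mid/Out/z, A/Mid/Stay/w, A/Mid/Stay/z, A/Mid/In/w, A/Mid/In/z.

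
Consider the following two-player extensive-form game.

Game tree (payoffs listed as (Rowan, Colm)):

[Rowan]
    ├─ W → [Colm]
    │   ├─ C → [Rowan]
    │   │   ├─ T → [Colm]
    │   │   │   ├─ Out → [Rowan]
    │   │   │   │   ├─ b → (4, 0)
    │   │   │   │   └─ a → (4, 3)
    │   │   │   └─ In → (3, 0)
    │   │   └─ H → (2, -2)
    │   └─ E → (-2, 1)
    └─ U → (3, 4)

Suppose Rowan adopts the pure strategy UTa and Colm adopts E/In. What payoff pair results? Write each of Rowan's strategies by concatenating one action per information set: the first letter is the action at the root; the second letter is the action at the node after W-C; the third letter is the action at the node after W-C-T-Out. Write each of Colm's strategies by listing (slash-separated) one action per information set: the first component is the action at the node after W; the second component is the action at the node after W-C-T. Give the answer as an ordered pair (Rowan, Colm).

Trace the play path from the root:
  Rowan plays U
→ terminal payoff (3, 4).
(Rowan's choice at the node after W-C is never reached on this path, so it doesn't affect the outcome.)

(3, 4)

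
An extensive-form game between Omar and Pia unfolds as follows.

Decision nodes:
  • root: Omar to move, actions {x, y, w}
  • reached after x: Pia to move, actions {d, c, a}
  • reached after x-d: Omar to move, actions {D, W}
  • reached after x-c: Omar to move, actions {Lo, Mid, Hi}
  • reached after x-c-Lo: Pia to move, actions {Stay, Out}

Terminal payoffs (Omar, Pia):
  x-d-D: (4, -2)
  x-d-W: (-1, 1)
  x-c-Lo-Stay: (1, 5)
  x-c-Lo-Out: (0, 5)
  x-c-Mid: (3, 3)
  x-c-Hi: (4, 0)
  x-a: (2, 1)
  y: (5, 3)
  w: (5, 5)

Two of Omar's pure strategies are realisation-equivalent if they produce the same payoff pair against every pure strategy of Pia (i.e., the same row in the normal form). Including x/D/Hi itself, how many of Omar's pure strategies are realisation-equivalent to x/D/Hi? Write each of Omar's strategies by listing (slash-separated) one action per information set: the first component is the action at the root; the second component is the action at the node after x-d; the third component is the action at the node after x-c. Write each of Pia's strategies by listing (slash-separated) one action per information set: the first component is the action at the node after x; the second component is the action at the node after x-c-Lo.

1

Row for x/D/Hi (columns d/Stay, d/Out, c/Stay, c/Out, a/Stay, a/Out): (4,-2) (4,-2) (4,0) (4,0) (2,1) (2,1).
Every one of Omar's information sets is on the play path for some reply by Pia when Omar follows x/D/Hi.
Changing the action at any of them therefore changes at least one column, so only x/D/Hi itself gives this row.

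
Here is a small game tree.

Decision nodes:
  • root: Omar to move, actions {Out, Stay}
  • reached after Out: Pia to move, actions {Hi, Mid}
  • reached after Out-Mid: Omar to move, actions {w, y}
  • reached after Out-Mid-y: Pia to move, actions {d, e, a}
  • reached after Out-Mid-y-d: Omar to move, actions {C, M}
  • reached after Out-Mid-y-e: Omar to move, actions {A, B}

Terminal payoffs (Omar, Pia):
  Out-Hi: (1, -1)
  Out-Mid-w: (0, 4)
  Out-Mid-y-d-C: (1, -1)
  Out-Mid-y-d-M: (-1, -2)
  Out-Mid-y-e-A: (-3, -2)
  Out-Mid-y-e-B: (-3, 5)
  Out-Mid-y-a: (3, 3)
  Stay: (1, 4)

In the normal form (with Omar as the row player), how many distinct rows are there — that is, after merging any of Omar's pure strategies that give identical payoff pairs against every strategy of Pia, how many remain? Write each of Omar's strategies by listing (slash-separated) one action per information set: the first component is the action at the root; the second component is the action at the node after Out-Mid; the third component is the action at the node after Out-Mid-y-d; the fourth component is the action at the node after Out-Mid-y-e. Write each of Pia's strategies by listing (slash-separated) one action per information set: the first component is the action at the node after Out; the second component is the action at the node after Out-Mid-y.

6

Omar has 16 pure strategies: Out/w/C/A, Out/w/C/B, Out/w/M/A, Out/w/M/B, Out/y/C/A, Out/y/C/B, Out/y/M/A, Out/y/M/B, Stay/w/C/A, Stay/w/C/B, Stay/w/M/A, Stay/w/M/B, Stay/y/C/A, Stay/y/C/B, Stay/y/M/A, Stay/y/M/B. Columns: Hi/d, Hi/e, Hi/a, Mid/d, Mid/e, Mid/a.
{Out/w/C/A, Out/w/C/B, Out/w/M/A, Out/w/M/B} → row (1,-1) (1,-1) (1,-1) (0,4) (0,4) (0,4)
{Out/y/C/A} → row (1,-1) (1,-1) (1,-1) (1,-1) (-3,-2) (3,3)
{Out/y/C/B} → row (1,-1) (1,-1) (1,-1) (1,-1) (-3,5) (3,3)
{Out/y/M/A} → row (1,-1) (1,-1) (1,-1) (-1,-2) (-3,-2) (3,3)
{Out/y/M/B} → row (1,-1) (1,-1) (1,-1) (-1,-2) (-3,5) (3,3)
{Stay/w/C/A, Stay/w/C/B, Stay/w/M/A, Stay/w/M/B, Stay/y/C/A, Stay/y/C/B, Stay/y/M/A, Stay/y/M/B} → row (1,4) (1,4) (1,4) (1,4) (1,4) (1,4)
That's 6 distinct rows out of 16 strategies.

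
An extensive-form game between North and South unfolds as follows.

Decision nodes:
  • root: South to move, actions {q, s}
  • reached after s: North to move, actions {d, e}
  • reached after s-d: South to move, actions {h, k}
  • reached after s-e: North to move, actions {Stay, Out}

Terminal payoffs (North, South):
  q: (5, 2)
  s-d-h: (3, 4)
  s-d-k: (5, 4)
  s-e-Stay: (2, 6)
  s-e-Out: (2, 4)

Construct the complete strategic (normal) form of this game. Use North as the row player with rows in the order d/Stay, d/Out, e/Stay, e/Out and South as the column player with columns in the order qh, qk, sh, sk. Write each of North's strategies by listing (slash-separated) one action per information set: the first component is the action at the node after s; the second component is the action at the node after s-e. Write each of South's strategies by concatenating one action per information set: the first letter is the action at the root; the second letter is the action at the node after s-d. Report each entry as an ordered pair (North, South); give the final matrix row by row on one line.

Row d/Stay: qh→(5,2), qk→(5,2), sh→(3,4), sk→(5,4)
Row d/Out: qh→(5,2), qk→(5,2), sh→(3,4), sk→(5,4)
Row e/Stay: qh→(5,2), qk→(5,2), sh→(2,6), sk→(2,6)
Row e/Out: qh→(5,2), qk→(5,2), sh→(2,4), sk→(2,4)

d/Stay: (5,2) (5,2) (3,4) (5,4) | d/Out: (5,2) (5,2) (3,4) (5,4) | e/Stay: (5,2) (5,2) (2,6) (2,6) | e/Out: (5,2) (5,2) (2,4) (2,4)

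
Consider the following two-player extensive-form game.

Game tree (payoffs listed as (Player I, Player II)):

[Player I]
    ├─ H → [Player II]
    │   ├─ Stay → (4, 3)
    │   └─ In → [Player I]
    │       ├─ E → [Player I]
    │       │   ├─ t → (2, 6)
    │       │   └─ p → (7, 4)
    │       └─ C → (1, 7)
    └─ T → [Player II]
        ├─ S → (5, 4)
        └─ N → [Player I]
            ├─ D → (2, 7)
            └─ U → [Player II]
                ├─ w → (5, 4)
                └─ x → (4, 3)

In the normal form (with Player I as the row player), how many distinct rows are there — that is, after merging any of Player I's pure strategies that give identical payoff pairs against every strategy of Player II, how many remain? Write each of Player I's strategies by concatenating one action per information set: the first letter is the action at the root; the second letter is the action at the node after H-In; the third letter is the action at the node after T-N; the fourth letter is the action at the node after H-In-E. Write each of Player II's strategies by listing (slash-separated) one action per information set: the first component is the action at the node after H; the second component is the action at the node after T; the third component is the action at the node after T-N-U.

Player I has 16 pure strategies: HEDt, HEDp, HEUt, HEUp, HCDt, HCDp, HCUt, HCUp, TEDt, TEDp, TEUt, TEUp, TCDt, TCDp, TCUt, TCUp. Columns: Stay/S/w, Stay/S/x, Stay/N/w, Stay/N/x, In/S/w, In/S/x, In/N/w, In/N/x.
{HEDt, HEUt} → row (4,3) (4,3) (4,3) (4,3) (2,6) (2,6) (2,6) (2,6)
{HEDp, HEUp} → row (4,3) (4,3) (4,3) (4,3) (7,4) (7,4) (7,4) (7,4)
{HCDt, HCDp, HCUt, HCUp} → row (4,3) (4,3) (4,3) (4,3) (1,7) (1,7) (1,7) (1,7)
{TEDt, TEDp, TCDt, TCDp} → row (5,4) (5,4) (2,7) (2,7) (5,4) (5,4) (2,7) (2,7)
{TEUt, TEUp, TCUt, TCUp} → row (5,4) (5,4) (5,4) (4,3) (5,4) (5,4) (5,4) (4,3)
That's 5 distinct rows out of 16 strategies.

5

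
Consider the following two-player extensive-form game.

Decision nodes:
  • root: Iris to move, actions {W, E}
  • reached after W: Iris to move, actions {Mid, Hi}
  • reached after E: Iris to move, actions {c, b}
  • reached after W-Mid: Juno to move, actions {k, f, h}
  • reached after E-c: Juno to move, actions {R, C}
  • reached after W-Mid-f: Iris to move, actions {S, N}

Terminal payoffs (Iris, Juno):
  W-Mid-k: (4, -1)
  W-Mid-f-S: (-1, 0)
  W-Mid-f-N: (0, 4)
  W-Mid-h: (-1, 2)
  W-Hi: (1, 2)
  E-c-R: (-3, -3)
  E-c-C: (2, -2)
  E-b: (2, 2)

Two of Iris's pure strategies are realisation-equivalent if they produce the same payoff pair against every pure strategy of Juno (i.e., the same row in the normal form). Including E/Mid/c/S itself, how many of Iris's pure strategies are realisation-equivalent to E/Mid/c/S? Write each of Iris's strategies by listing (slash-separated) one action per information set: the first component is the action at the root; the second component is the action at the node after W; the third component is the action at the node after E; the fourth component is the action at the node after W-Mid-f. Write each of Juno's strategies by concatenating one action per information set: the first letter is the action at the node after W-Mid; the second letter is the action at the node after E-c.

Row for E/Mid/c/S (columns kR, kC, fR, fC, hR, hC): (-3,-3) (2,-2) (-3,-3) (2,-2) (-3,-3) (2,-2).
Under E/Mid/c/S, Iris's choice at the node after W and at the node after W-Mid-f can never be reached regardless of what Juno does, so varying those choices leaves every outcome unchanged.
Holding the reachable choices fixed and varying the unreachable ones freely already gives 2 × 2 = 4 equivalent strategies.
No other strategy reproduces this row, so those 4 are the full class: E/Mid/c/S, E/Mid/c/N, E/Hi/c/S, E/Hi/c/N.

4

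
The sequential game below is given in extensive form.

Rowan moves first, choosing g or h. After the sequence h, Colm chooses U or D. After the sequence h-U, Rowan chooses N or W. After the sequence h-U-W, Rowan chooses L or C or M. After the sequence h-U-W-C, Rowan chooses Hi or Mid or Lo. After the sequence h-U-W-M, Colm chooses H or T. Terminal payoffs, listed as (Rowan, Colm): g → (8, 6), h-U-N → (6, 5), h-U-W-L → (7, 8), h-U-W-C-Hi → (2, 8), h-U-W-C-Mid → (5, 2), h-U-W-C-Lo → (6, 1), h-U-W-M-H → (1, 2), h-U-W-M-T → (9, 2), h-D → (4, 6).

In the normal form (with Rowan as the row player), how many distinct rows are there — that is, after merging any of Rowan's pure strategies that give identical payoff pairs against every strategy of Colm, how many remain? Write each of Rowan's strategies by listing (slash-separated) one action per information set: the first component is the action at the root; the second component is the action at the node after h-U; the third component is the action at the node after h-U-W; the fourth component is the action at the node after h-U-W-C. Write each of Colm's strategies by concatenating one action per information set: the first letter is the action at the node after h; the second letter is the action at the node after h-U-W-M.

7

Rowan has 36 pure strategies: g/N/L/Hi, g/N/L/Mid, g/N/L/Lo, g/N/C/Hi, g/N/C/Mid, g/N/C/Lo, g/N/M/Hi, g/N/M/Mid, g/N/M/Lo, g/W/L/Hi, g/W/L/Mid, g/W/L/Lo, g/W/C/Hi, g/W/C/Mid, g/W/C/Lo, g/W/M/Hi, g/W/M/Mid, g/W/M/Lo, h/N/L/Hi, h/N/L/Mid, h/N/L/Lo, h/N/C/Hi, h/N/C/Mid, h/N/C/Lo, h/N/M/Hi, h/N/M/Mid, h/N/M/Lo, h/W/L/Hi, h/W/L/Mid, h/W/L/Lo, h/W/C/Hi, h/W/C/Mid, h/W/C/Lo, h/W/M/Hi, h/W/M/Mid, h/W/M/Lo. Columns: UH, UT, DH, DT.
{g/N/L/Hi, g/N/L/Mid, g/N/L/Lo, g/N/C/Hi, g/N/C/Mid, g/N/C/Lo, g/N/M/Hi, g/N/M/Mid, g/N/M/Lo, g/W/L/Hi, g/W/L/Mid, g/W/L/Lo, g/W/C/Hi, g/W/C/Mid, g/W/C/Lo, g/W/M/Hi, g/W/M/Mid, g/W/M/Lo} → row (8,6) (8,6) (8,6) (8,6)
{h/N/L/Hi, h/N/L/Mid, h/N/L/Lo, h/N/C/Hi, h/N/C/Mid, h/N/C/Lo, h/N/M/Hi, h/N/M/Mid, h/N/M/Lo} → row (6,5) (6,5) (4,6) (4,6)
{h/W/L/Hi, h/W/L/Mid, h/W/L/Lo} → row (7,8) (7,8) (4,6) (4,6)
{h/W/C/Hi} → row (2,8) (2,8) (4,6) (4,6)
{h/W/C/Mid} → row (5,2) (5,2) (4,6) (4,6)
{h/W/C/Lo} → row (6,1) (6,1) (4,6) (4,6)
{h/W/M/Hi, h/W/M/Mid, h/W/M/Lo} → row (1,2) (9,2) (4,6) (4,6)
That's 7 distinct rows out of 36 strategies.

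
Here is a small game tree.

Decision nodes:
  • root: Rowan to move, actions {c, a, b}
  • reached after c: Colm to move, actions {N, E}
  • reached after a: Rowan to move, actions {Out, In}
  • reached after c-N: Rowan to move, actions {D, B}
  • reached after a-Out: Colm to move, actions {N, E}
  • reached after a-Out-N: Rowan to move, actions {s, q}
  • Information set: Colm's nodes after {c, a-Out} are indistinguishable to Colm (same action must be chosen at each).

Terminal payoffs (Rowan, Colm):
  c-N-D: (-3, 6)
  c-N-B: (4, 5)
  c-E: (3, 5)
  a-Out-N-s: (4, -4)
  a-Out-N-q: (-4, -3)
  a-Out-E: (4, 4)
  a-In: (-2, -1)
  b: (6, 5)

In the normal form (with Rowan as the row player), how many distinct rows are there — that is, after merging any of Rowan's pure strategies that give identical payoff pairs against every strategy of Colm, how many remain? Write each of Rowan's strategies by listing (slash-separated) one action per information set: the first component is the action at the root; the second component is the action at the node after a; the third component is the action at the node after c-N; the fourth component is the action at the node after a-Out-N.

6

Rowan has 24 pure strategies: c/Out/D/s, c/Out/D/q, c/Out/B/s, c/Out/B/q, c/In/D/s, c/In/D/q, c/In/B/s, c/In/B/q, a/Out/D/s, a/Out/D/q, a/Out/B/s, a/Out/B/q, a/In/D/s, a/In/D/q, a/In/B/s, a/In/B/q, b/Out/D/s, b/Out/D/q, b/Out/B/s, b/Out/B/q, b/In/D/s, b/In/D/q, b/In/B/s, b/In/B/q. Columns: N, E.
{c/Out/D/s, c/Out/D/q, c/In/D/s, c/In/D/q} → row (-3,6) (3,5)
{c/Out/B/s, c/Out/B/q, c/In/B/s, c/In/B/q} → row (4,5) (3,5)
{a/Out/D/s, a/Out/B/s} → row (4,-4) (4,4)
{a/Out/D/q, a/Out/B/q} → row (-4,-3) (4,4)
{a/In/D/s, a/In/D/q, a/In/B/s, a/In/B/q} → row (-2,-1) (-2,-1)
{b/Out/D/s, b/Out/D/q, b/Out/B/s, b/Out/B/q, b/In/D/s, b/In/D/q, b/In/B/s, b/In/B/q} → row (6,5) (6,5)
That's 6 distinct rows out of 24 strategies.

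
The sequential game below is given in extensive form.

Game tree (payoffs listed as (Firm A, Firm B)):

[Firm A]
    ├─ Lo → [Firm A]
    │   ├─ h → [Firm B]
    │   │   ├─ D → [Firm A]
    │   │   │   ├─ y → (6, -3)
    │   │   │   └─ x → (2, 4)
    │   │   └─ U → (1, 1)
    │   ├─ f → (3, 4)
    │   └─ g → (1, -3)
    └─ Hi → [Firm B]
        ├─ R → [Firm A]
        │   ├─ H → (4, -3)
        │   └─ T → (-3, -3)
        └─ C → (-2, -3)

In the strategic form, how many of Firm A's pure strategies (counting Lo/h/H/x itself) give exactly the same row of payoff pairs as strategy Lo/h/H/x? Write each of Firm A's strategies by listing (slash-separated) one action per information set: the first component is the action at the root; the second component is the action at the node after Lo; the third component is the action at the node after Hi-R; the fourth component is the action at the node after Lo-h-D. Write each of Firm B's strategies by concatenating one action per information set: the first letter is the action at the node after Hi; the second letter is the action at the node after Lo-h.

Row for Lo/h/H/x (columns RD, RU, CD, CU): (2,4) (1,1) (2,4) (1,1).
Under Lo/h/H/x, Firm A's choice at the node after Hi-R can never be reached regardless of what Firm B does, so varying those choices leaves every outcome unchanged.
Holding the reachable choices fixed and varying the unreachable one freely already gives 2 equivalent strategies.
No other strategy reproduces this row, so those 2 are the full class: Lo/h/H/x, Lo/h/T/x.

2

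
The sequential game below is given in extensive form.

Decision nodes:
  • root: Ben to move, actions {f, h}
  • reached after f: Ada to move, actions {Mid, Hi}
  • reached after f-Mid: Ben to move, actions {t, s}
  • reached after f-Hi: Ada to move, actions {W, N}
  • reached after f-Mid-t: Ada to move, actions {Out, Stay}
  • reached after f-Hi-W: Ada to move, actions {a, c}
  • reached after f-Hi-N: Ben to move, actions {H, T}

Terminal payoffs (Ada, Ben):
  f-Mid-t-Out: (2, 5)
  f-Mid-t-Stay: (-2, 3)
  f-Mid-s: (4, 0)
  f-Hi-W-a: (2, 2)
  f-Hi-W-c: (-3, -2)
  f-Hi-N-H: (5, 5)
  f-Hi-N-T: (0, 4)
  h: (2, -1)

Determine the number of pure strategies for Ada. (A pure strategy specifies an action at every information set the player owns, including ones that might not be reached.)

16

Ada owns the node after f with actions {Mid, Hi} — two choices.
Ada owns the node after f-Hi with actions {W, N} — two choices.
Ada owns the node after f-Mid-t with actions {Out, Stay} — two choices.
Ada owns the node after f-Hi-W with actions {a, c} — two choices.
A pure strategy fixes one action at each information set independently, so the count is the product 2 × 2 × 2 × 2 = 16.
(For reference, Ben has 8 pure strategies, giving a 16×8 normal-form matrix.)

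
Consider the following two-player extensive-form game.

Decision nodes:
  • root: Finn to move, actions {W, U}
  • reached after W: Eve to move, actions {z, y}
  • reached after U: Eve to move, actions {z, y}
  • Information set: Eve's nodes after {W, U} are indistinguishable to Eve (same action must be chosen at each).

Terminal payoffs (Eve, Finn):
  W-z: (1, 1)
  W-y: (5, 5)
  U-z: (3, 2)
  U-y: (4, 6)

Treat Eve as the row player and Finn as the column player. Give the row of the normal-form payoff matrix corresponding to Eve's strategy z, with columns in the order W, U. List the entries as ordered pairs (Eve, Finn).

vs W: Finn plays W → Eve plays z at [W] → (1, 1)
vs U: Finn plays U → Eve plays z at [U] → (3, 2)

(1,1) (3,2)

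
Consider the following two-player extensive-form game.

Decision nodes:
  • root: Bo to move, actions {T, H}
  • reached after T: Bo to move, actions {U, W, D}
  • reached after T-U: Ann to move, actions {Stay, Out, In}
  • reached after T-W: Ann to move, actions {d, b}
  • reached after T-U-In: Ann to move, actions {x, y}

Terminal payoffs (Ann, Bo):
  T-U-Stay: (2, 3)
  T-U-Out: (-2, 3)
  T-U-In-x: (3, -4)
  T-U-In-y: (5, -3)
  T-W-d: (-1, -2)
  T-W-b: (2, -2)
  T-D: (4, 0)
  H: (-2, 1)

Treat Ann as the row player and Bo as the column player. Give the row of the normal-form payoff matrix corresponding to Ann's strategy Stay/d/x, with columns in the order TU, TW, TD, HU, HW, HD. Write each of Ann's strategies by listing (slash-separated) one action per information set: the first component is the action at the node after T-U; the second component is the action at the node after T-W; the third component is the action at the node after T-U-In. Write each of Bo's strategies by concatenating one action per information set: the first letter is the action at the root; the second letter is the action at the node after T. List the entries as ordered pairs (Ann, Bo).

vs TU: Bo plays T → Bo plays U at [T] → Ann plays Stay at [T-U] → (2, 3)
vs TW: Bo plays T → Bo plays W at [T] → Ann plays d at [T-W] → (-1, -2)
vs TD: Bo plays T → Bo plays D at [T] → (4, 0)
vs HU: Bo plays H → (-2, 1)
vs HW: Bo plays H → (-2, 1)
vs HD: Bo plays H → (-2, 1)

(2,3) (-1,-2) (4,0) (-2,1) (-2,1) (-2,1)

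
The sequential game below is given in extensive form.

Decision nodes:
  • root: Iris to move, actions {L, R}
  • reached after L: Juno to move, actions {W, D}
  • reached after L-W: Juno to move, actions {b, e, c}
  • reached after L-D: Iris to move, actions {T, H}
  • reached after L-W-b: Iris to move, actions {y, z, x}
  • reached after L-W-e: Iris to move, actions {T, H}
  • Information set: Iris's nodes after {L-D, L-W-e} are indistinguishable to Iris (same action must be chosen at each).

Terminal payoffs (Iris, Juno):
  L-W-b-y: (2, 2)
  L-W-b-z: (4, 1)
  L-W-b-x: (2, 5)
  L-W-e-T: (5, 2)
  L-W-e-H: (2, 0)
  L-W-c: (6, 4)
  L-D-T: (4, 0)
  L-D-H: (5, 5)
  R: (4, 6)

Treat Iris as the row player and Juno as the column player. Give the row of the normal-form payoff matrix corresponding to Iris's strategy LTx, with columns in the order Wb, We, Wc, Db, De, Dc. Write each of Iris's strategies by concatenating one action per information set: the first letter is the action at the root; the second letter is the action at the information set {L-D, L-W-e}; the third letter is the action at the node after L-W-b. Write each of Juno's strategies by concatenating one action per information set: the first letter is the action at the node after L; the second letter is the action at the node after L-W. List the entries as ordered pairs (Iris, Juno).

vs Wb: Iris plays L → Juno plays W at [L] → Juno plays b at [L-W] → Iris plays x at [L-W-b] → (2, 5)
vs We: Iris plays L → Juno plays W at [L] → Juno plays e at [L-W] → Iris plays T at [L-W-e] → (5, 2)
vs Wc: Iris plays L → Juno plays W at [L] → Juno plays c at [L-W] → (6, 4)
vs Db: Iris plays L → Juno plays D at [L] → Iris plays T at [L-D] → (4, 0)
vs De: Iris plays L → Juno plays D at [L] → Iris plays T at [L-D] → (4, 0)
vs Dc: Iris plays L → Juno plays D at [L] → Iris plays T at [L-D] → (4, 0)

(2,5) (5,2) (6,4) (4,0) (4,0) (4,0)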